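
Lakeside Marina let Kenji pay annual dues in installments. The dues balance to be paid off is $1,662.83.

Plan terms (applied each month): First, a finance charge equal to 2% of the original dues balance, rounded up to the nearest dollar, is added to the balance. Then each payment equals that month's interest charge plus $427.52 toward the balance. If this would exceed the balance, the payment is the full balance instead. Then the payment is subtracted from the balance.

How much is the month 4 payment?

$414.27

# | Opening | Interest | Payment | End bal
1 | $1,662.83 | $34.00 | $461.52 | $1,235.31
2 | $1,235.31 | $34.00 | $461.52 | $807.79
3 | $807.79 | $34.00 | $461.52 | $380.27
4 | $380.27 | $34.00 | $414.27 | $0.00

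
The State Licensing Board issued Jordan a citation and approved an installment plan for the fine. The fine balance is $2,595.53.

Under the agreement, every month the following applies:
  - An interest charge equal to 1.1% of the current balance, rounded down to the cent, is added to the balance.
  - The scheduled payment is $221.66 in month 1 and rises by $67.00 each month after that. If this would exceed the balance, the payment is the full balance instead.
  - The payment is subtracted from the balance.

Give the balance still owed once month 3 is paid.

$1,808.06

Month 1: $2,595.53 +$28.55 interest = $2,624.08; pay $221.66 → $2,402.42
Month 2: $2,402.42 +$26.42 interest = $2,428.84; pay $288.66 → $2,140.18
Month 3: $2,140.18 +$23.54 interest = $2,163.72; pay $355.66 → $1,808.06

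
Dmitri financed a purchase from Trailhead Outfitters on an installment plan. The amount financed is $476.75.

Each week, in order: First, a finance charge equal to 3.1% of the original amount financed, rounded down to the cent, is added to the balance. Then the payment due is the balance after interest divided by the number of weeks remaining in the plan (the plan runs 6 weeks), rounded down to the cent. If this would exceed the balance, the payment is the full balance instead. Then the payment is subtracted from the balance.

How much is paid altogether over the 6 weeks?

# | Opening | Interest | Payment | End bal
1 | $476.75 | $14.77 | $81.92 | $409.60
2 | $409.60 | $14.77 | $84.87 | $339.50
3 | $339.50 | $14.77 | $88.56 | $265.71
4 | $265.71 | $14.77 | $93.49 | $186.99
5 | $186.99 | $14.77 | $100.88 | $100.88
6 | $100.88 | $14.77 | $115.65 | $0.00
Total paid: $565.37

$565.37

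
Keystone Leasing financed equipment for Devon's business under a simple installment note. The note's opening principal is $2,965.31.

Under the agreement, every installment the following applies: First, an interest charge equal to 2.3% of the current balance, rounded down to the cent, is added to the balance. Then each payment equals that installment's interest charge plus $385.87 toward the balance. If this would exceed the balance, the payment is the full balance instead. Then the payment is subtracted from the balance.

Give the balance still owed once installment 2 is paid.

Installment 1: opening $2,965.31; interest $68.20 → $3,033.51; payment $454.07; balance $2,579.44
Installment 2: opening $2,579.44; interest $59.32 → $2,638.76; payment $445.19; balance $2,193.57

$2,193.57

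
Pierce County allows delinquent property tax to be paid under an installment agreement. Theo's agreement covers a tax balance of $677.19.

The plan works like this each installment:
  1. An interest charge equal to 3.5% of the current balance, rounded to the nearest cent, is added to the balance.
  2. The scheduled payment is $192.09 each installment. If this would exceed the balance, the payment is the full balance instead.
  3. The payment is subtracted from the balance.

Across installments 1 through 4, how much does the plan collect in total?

$735.80

Installment 1: opening $677.19; interest $23.70 → $700.89; payment $192.09; balance $508.80
Installment 2: opening $508.80; interest $17.81 → $526.61; payment $192.09; balance $334.52
Installment 3: opening $334.52; interest $11.71 → $346.23; payment $192.09; balance $154.14
Installment 4: opening $154.14; interest $5.39 → $159.53; payment $159.53; balance $0.00
Total paid: $735.80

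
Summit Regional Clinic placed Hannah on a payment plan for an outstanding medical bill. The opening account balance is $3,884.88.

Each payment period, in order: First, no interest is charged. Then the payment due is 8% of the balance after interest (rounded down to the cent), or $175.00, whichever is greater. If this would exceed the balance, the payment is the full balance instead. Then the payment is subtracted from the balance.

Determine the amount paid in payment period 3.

Payment period 1: opening $3,884.88; payment $310.79; balance $3,574.09
Payment period 2: opening $3,574.09; payment $285.92; balance $3,288.17
Payment period 3: opening $3,288.17; payment $263.05; balance $3,025.12

$263.05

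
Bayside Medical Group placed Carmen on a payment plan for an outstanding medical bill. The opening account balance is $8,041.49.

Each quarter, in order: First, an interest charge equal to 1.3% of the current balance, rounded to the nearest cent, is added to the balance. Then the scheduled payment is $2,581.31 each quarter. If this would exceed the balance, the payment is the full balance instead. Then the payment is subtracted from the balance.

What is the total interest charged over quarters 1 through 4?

# | Opening | Interest | Payment | End bal
1 | $8,041.49 | $104.54 | $2,581.31 | $5,564.72
2 | $5,564.72 | $72.34 | $2,581.31 | $3,055.75
3 | $3,055.75 | $39.72 | $2,581.31 | $514.16
4 | $514.16 | $6.68 | $520.84 | $0.00
Total interest: $104.54 + $72.34 + $39.72 + $6.68 = $223.28

$223.28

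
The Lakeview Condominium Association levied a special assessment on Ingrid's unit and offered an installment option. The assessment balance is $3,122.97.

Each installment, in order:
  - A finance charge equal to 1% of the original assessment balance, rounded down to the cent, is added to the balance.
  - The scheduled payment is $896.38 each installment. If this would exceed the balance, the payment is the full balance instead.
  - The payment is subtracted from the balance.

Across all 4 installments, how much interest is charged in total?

# | Opening | Interest | Payment | End bal
1 | $3,122.97 | $31.22 | $896.38 | $2,257.81
2 | $2,257.81 | $31.22 | $896.38 | $1,392.65
3 | $1,392.65 | $31.22 | $896.38 | $527.49
4 | $527.49 | $31.22 | $558.71 | $0.00
Total interest: $31.22 + $31.22 + $31.22 + $31.22 = $124.88

$124.88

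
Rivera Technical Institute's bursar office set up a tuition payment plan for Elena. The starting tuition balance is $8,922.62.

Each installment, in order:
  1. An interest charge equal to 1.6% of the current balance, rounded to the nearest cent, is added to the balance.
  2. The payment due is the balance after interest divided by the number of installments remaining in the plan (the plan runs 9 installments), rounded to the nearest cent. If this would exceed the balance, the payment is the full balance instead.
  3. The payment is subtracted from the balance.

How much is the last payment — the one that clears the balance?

# | Opening | Interest | Payment | End bal
1 | $8,922.62 | $142.76 | $1,007.26 | $8,058.12
2 | $8,058.12 | $128.93 | $1,023.38 | $7,163.67
3 | $7,163.67 | $114.62 | $1,039.76 | $6,238.53
4 | $6,238.53 | $99.82 | $1,056.39 | $5,281.96
5 | $5,281.96 | $84.51 | $1,073.29 | $4,293.18
6 | $4,293.18 | $68.69 | $1,090.47 | $3,271.40
7 | $3,271.40 | $52.34 | $1,107.91 | $2,215.83
8 | $2,215.83 | $35.45 | $1,125.64 | $1,125.64
9 | $1,125.64 | $18.01 | $1,143.65 | $0.00

$1,143.65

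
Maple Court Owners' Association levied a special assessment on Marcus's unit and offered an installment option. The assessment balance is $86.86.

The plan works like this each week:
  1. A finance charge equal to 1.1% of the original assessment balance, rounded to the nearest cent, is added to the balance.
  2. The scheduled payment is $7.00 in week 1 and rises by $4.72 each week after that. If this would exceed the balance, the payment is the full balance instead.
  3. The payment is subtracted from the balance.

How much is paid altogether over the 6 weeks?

$92.62

Week 1: opening $86.86; interest $0.96 → $87.82; payment $7.00; balance $80.82
Week 2: opening $80.82; interest $0.96 → $81.78; payment $11.72; balance $70.06
Week 3: opening $70.06; interest $0.96 → $71.02; payment $16.44; balance $54.58
Week 4: opening $54.58; interest $0.96 → $55.54; payment $21.16; balance $34.38
Week 5: opening $34.38; interest $0.96 → $35.34; payment $25.88; balance $9.46
Week 6: opening $9.46; interest $0.96 → $10.42; payment $10.42; balance $0.00
Total paid: $92.62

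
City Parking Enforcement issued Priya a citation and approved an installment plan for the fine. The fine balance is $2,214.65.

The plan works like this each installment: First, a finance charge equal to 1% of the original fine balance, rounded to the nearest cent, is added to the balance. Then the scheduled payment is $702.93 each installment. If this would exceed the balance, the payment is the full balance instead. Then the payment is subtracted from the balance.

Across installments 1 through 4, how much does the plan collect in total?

Installment 1: opening $2,214.65; interest $22.15 → $2,236.80; payment $702.93; balance $1,533.87
Installment 2: opening $1,533.87; interest $22.15 → $1,556.02; payment $702.93; balance $853.09
Installment 3: opening $853.09; interest $22.15 → $875.24; payment $702.93; balance $172.31
Installment 4: opening $172.31; interest $22.15 → $194.46; payment $194.46; balance $0.00
Total paid: $2,303.25

$2,303.25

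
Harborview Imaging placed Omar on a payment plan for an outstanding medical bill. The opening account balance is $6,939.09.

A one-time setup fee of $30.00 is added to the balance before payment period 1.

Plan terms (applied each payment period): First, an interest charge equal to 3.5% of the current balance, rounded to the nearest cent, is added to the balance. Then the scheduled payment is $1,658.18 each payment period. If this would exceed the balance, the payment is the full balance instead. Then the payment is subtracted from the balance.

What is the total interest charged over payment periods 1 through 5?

$706.97

Payment period 1: opening $6,969.09; interest $243.92 → $7,213.01; payment $1,658.18; balance $5,554.83
Payment period 2: opening $5,554.83; interest $194.42 → $5,749.25; payment $1,658.18; balance $4,091.07
Payment period 3: opening $4,091.07; interest $143.19 → $4,234.26; payment $1,658.18; balance $2,576.08
Payment period 4: opening $2,576.08; interest $90.16 → $2,666.24; payment $1,658.18; balance $1,008.06
Payment period 5: opening $1,008.06; interest $35.28 → $1,043.34; payment $1,043.34; balance $0.00
Total interest: $243.92 + $194.42 + $143.19 + $90.16 + $35.28 = $706.97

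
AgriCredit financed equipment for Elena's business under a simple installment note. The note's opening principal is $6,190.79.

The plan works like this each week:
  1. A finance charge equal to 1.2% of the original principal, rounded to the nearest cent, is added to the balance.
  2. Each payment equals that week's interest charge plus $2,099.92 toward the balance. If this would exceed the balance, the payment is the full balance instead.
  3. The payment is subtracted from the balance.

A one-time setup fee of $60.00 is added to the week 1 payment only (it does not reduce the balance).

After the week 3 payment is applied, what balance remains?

$0.00

Week 1: opening $6,190.79; interest $74.29 → $6,265.08; payment $2,174.21 (+ $60.00 fee); balance $4,090.87
Week 2: opening $4,090.87; interest $74.29 → $4,165.16; payment $2,174.21; balance $1,990.95
Week 3: opening $1,990.95; interest $74.29 → $2,065.24; payment $2,065.24; balance $0.00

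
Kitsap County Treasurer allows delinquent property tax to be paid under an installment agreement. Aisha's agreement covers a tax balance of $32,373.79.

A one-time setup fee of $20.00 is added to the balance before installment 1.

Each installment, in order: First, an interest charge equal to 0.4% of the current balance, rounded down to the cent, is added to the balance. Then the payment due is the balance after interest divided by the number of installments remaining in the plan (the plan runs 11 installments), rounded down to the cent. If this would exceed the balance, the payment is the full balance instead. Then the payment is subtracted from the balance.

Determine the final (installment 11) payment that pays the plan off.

$3,077.08

Installment 1: opening $32,393.79; interest $129.57 → $32,523.36; payment $2,956.66; balance $29,566.70
Installment 2: opening $29,566.70; interest $118.26 → $29,684.96; payment $2,968.49; balance $26,716.47
Installment 3: opening $26,716.47; interest $106.86 → $26,823.33; payment $2,980.37; balance $23,842.96
Installment 4: opening $23,842.96; interest $95.37 → $23,938.33; payment $2,992.29; balance $20,946.04
Installment 5: opening $20,946.04; interest $83.78 → $21,029.82; payment $3,004.26; balance $18,025.56
Installment 6: opening $18,025.56; interest $72.10 → $18,097.66; payment $3,016.27; balance $15,081.39
Installment 7: opening $15,081.39; interest $60.32 → $15,141.71; payment $3,028.34; balance $12,113.37
Installment 8: opening $12,113.37; interest $48.45 → $12,161.82; payment $3,040.45; balance $9,121.37
Installment 9: opening $9,121.37; interest $36.48 → $9,157.85; payment $3,052.61; balance $6,105.24
Installment 10: opening $6,105.24; interest $24.42 → $6,129.66; payment $3,064.83; balance $3,064.83
Installment 11: opening $3,064.83; interest $12.25 → $3,077.08; payment $3,077.08; balance $0.00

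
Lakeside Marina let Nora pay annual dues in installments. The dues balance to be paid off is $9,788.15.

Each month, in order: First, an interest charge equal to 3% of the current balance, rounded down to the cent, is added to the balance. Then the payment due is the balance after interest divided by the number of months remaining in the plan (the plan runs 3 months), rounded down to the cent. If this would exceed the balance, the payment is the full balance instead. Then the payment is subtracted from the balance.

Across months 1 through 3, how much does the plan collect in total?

$10,387.26

# | Opening | Interest | Payment | End bal
1 | $9,788.15 | $293.64 | $3,360.59 | $6,721.20
2 | $6,721.20 | $201.63 | $3,461.41 | $3,461.42
3 | $3,461.42 | $103.84 | $3,565.26 | $0.00
Total paid: $10,387.26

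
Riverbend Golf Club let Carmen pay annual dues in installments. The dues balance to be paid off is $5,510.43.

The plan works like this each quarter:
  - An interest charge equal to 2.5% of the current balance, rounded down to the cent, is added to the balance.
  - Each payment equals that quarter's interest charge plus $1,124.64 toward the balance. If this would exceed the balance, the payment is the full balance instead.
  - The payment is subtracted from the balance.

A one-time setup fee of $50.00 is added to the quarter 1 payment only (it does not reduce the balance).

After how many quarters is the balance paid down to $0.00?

5

Quarter 1: opening $5,510.43; interest $137.76 → $5,648.19; payment $1,262.40 (+ $50.00 fee); balance $4,385.79
Quarter 2: opening $4,385.79; interest $109.64 → $4,495.43; payment $1,234.28; balance $3,261.15
Quarter 3: opening $3,261.15; interest $81.52 → $3,342.67; payment $1,206.16; balance $2,136.51
Quarter 4: opening $2,136.51; interest $53.41 → $2,189.92; payment $1,178.05; balance $1,011.87
Quarter 5: opening $1,011.87; interest $25.29 → $1,037.16; payment $1,037.16; balance $0.00
Balance reaches $0.00 in quarter 5.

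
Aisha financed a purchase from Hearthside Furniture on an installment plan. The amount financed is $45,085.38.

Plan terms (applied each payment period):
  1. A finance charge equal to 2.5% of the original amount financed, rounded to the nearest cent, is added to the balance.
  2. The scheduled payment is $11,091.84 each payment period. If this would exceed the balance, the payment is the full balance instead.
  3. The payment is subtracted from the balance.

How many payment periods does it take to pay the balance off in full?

Payment period 1: $45,085.38 +$1,127.13 interest = $46,212.51; pay $11,091.84 → $35,120.67
Payment period 2: $35,120.67 +$1,127.13 interest = $36,247.80; pay $11,091.84 → $25,155.96
Payment period 3: $25,155.96 +$1,127.13 interest = $26,283.09; pay $11,091.84 → $15,191.25
Payment period 4: $15,191.25 +$1,127.13 interest = $16,318.38; pay $11,091.84 → $5,226.54
Payment period 5: $5,226.54 +$1,127.13 interest = $6,353.67; pay $6,353.67 → $0.00
Balance reaches $0.00 in payment period 5.

5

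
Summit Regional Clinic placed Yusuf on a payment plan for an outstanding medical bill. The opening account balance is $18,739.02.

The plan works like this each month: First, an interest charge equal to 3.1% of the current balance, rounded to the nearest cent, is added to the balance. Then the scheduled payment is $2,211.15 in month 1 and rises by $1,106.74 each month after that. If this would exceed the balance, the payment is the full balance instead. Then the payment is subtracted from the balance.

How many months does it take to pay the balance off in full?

5

Month 1: opening $18,739.02; interest $580.91 → $19,319.93; payment $2,211.15; balance $17,108.78
Month 2: opening $17,108.78; interest $530.37 → $17,639.15; payment $3,317.89; balance $14,321.26
Month 3: opening $14,321.26; interest $443.96 → $14,765.22; payment $4,424.63; balance $10,340.59
Month 4: opening $10,340.59; interest $320.56 → $10,661.15; payment $5,531.37; balance $5,129.78
Month 5: opening $5,129.78; interest $159.02 → $5,288.80; payment $5,288.80; balance $0.00
Balance reaches $0.00 in month 5.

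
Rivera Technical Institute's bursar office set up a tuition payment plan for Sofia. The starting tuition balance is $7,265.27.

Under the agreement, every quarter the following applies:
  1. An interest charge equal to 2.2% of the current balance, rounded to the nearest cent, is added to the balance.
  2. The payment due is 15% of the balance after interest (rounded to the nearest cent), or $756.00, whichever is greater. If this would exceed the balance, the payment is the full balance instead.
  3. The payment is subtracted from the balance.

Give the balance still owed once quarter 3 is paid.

$4,762.79

Quarter 1: $7,265.27 +$159.84 interest = $7,425.11; pay $1,113.77 → $6,311.34
Quarter 2: $6,311.34 +$138.85 interest = $6,450.19; pay $967.53 → $5,482.66
Quarter 3: $5,482.66 +$120.62 interest = $5,603.28; pay $840.49 → $4,762.79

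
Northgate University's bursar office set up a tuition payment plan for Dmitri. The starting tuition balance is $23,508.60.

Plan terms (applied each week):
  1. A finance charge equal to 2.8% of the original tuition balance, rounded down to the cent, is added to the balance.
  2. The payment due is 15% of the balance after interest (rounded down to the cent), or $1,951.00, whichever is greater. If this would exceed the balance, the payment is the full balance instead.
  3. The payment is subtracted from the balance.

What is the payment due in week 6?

$1,974.62

# | Opening | Interest | Payment | End bal
1 | $23,508.60 | $658.24 | $3,625.02 | $20,541.82
2 | $20,541.82 | $658.24 | $3,180.00 | $18,020.06
3 | $18,020.06 | $658.24 | $2,801.74 | $15,876.56
4 | $15,876.56 | $658.24 | $2,480.22 | $14,054.58
5 | $14,054.58 | $658.24 | $2,206.92 | $12,505.90
6 | $12,505.90 | $658.24 | $1,974.62 | $11,189.52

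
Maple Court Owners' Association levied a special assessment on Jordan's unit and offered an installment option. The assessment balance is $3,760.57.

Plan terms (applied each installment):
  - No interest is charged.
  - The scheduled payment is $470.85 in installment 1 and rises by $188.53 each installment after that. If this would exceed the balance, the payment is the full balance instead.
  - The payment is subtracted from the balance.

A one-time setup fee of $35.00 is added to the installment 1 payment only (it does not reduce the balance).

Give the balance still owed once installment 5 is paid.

$0.00

Installment 1: $3,760.57 − $470.85 (+ $35.00 fee) → $3,289.72
Installment 2: $3,289.72 − $659.38 → $2,630.34
Installment 3: $2,630.34 − $847.91 → $1,782.43
Installment 4: $1,782.43 − $1,036.44 → $745.99
Installment 5: $745.99 − $745.99 → $0.00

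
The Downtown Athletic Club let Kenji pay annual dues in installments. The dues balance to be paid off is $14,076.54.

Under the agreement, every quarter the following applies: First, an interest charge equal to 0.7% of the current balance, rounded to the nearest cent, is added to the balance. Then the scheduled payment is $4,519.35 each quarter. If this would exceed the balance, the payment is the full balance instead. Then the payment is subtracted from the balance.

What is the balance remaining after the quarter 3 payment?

$721.05

# | Opening | Interest | Payment | End bal
1 | $14,076.54 | $98.54 | $4,519.35 | $9,655.73
2 | $9,655.73 | $67.59 | $4,519.35 | $5,203.97
3 | $5,203.97 | $36.43 | $4,519.35 | $721.05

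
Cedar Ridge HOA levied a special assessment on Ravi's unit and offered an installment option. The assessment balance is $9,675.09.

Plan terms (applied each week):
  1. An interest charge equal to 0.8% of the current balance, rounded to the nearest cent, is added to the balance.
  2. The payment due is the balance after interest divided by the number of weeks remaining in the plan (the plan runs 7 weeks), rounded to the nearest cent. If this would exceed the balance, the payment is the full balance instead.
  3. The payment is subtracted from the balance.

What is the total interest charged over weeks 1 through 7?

Week 1: $9,675.09 +$77.40 interest = $9,752.49; pay $1,393.21 → $8,359.28
Week 2: $8,359.28 +$66.87 interest = $8,426.15; pay $1,404.36 → $7,021.79
Week 3: $7,021.79 +$56.17 interest = $7,077.96; pay $1,415.59 → $5,662.37
Week 4: $5,662.37 +$45.30 interest = $5,707.67; pay $1,426.92 → $4,280.75
Week 5: $4,280.75 +$34.25 interest = $4,315.00; pay $1,438.33 → $2,876.67
Week 6: $2,876.67 +$23.01 interest = $2,899.68; pay $1,449.84 → $1,449.84
Week 7: $1,449.84 +$11.60 interest = $1,461.44; pay $1,461.44 → $0.00
Total interest: $77.40 + $66.87 + $56.17 + $45.30 + $34.25 + $23.01 + $11.60 = $314.60

$314.60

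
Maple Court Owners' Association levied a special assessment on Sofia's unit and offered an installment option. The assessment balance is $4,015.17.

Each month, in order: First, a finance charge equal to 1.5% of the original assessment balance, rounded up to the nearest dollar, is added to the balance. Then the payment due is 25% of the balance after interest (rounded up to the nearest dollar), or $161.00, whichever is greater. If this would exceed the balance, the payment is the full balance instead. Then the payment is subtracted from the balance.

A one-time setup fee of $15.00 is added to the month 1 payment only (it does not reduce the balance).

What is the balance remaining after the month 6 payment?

# | Opening | Interest | Payment | Fee | End bal
1 | $4,015.17 | $61.00 | $1,020.00 | $15.00 | $3,056.17
2 | $3,056.17 | $61.00 | $780.00 | — | $2,337.17
3 | $2,337.17 | $61.00 | $600.00 | — | $1,798.17
4 | $1,798.17 | $61.00 | $465.00 | — | $1,394.17
5 | $1,394.17 | $61.00 | $364.00 | — | $1,091.17
6 | $1,091.17 | $61.00 | $289.00 | — | $863.17

$863.17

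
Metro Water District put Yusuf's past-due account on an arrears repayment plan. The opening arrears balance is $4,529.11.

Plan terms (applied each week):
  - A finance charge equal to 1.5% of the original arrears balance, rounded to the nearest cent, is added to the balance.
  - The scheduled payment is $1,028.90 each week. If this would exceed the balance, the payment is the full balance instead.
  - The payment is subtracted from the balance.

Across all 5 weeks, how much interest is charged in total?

$339.70

# | Opening | Interest | Payment | End bal
1 | $4,529.11 | $67.94 | $1,028.90 | $3,568.15
2 | $3,568.15 | $67.94 | $1,028.90 | $2,607.19
3 | $2,607.19 | $67.94 | $1,028.90 | $1,646.23
4 | $1,646.23 | $67.94 | $1,028.90 | $685.27
5 | $685.27 | $67.94 | $753.21 | $0.00
Total interest: $67.94 + $67.94 + $67.94 + $67.94 + $67.94 = $339.70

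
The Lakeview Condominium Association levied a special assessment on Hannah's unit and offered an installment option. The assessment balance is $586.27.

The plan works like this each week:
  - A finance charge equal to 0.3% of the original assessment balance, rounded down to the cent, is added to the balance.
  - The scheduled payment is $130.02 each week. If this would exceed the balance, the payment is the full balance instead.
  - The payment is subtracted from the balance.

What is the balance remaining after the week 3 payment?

# | Opening | Interest | Payment | End bal
1 | $586.27 | $1.75 | $130.02 | $458.00
2 | $458.00 | $1.75 | $130.02 | $329.73
3 | $329.73 | $1.75 | $130.02 | $201.46

$201.46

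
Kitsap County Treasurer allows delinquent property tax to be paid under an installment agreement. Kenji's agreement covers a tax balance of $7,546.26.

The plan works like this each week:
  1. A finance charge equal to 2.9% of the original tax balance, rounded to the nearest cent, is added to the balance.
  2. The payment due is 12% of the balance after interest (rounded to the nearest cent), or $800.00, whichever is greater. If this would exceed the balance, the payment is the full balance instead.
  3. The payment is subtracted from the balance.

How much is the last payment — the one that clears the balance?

$613.11

Week 1: $7,546.26 +$218.84 interest = $7,765.10; pay $931.81 → $6,833.29
Week 2: $6,833.29 +$218.84 interest = $7,052.13; pay $846.26 → $6,205.87
Week 3: $6,205.87 +$218.84 interest = $6,424.71; pay $800.00 → $5,624.71
Week 4: $5,624.71 +$218.84 interest = $5,843.55; pay $800.00 → $5,043.55
Week 5: $5,043.55 +$218.84 interest = $5,262.39; pay $800.00 → $4,462.39
Week 6: $4,462.39 +$218.84 interest = $4,681.23; pay $800.00 → $3,881.23
Week 7: $3,881.23 +$218.84 interest = $4,100.07; pay $800.00 → $3,300.07
Week 8: $3,300.07 +$218.84 interest = $3,518.91; pay $800.00 → $2,718.91
Week 9: $2,718.91 +$218.84 interest = $2,937.75; pay $800.00 → $2,137.75
Week 10: $2,137.75 +$218.84 interest = $2,356.59; pay $800.00 → $1,556.59
Week 11: $1,556.59 +$218.84 interest = $1,775.43; pay $800.00 → $975.43
Week 12: $975.43 +$218.84 interest = $1,194.27; pay $800.00 → $394.27
Week 13: $394.27 +$218.84 interest = $613.11; pay $613.11 → $0.00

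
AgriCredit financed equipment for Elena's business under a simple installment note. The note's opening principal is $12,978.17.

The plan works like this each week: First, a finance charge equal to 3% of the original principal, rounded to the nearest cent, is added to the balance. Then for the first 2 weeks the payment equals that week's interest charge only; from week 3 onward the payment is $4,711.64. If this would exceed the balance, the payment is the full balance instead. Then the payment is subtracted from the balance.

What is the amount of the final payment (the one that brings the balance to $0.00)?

Week 1: opening $12,978.17; interest $389.35 → $13,367.52; payment $389.35; balance $12,978.17
Week 2: opening $12,978.17; interest $389.35 → $13,367.52; payment $389.35; balance $12,978.17
Week 3: opening $12,978.17; interest $389.35 → $13,367.52; payment $4,711.64; balance $8,655.88
Week 4: opening $8,655.88; interest $389.35 → $9,045.23; payment $4,711.64; balance $4,333.59
Week 5: opening $4,333.59; interest $389.35 → $4,722.94; payment $4,711.64; balance $11.30
Week 6: opening $11.30; interest $389.35 → $400.65; payment $400.65; balance $0.00

$400.65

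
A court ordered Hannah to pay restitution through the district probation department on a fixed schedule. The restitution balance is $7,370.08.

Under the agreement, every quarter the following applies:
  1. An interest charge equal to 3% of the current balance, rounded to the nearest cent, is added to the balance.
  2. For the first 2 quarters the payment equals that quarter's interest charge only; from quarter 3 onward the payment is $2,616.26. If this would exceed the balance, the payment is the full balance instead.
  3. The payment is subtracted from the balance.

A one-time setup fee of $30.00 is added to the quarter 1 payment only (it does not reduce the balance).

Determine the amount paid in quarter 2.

Quarter 1: $7,370.08 +$221.10 interest = $7,591.18; pay $221.10 (+ $30.00 fee) → $7,370.08
Quarter 2: $7,370.08 +$221.10 interest = $7,591.18; pay $221.10 → $7,370.08

$221.10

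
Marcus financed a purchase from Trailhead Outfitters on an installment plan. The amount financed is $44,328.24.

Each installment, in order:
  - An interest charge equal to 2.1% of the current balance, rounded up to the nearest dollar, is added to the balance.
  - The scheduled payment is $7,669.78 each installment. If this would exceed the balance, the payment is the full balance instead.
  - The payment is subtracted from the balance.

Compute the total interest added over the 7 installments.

# | Opening | Interest | Payment | End bal
1 | $44,328.24 | $931.00 | $7,669.78 | $37,589.46
2 | $37,589.46 | $790.00 | $7,669.78 | $30,709.68
3 | $30,709.68 | $645.00 | $7,669.78 | $23,684.90
4 | $23,684.90 | $498.00 | $7,669.78 | $16,513.12
5 | $16,513.12 | $347.00 | $7,669.78 | $9,190.34
6 | $9,190.34 | $193.00 | $7,669.78 | $1,713.56
7 | $1,713.56 | $36.00 | $1,749.56 | $0.00
Total interest: $931.00 + $790.00 + $645.00 + $498.00 + $347.00 + $193.00 + $36.00 = $3,440.00

$3,440.00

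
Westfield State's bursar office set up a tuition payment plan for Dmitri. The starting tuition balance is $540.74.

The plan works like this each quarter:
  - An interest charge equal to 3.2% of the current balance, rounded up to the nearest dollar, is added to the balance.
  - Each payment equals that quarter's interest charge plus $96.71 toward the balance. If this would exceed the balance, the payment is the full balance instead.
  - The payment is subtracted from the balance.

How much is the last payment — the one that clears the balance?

$59.19

# | Opening | Interest | Payment | End bal
1 | $540.74 | $18.00 | $114.71 | $444.03
2 | $444.03 | $15.00 | $111.71 | $347.32
3 | $347.32 | $12.00 | $108.71 | $250.61
4 | $250.61 | $9.00 | $105.71 | $153.90
5 | $153.90 | $5.00 | $101.71 | $57.19
6 | $57.19 | $2.00 | $59.19 | $0.00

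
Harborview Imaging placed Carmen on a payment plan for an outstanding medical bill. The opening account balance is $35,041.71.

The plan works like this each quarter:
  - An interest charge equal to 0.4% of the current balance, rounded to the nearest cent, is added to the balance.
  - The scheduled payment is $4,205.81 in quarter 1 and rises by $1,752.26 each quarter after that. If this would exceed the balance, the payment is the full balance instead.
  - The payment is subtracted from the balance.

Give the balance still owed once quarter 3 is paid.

$17,532.14

Quarter 1: opening $35,041.71; interest $140.17 → $35,181.88; payment $4,205.81; balance $30,976.07
Quarter 2: opening $30,976.07; interest $123.90 → $31,099.97; payment $5,958.07; balance $25,141.90
Quarter 3: opening $25,141.90; interest $100.57 → $25,242.47; payment $7,710.33; balance $17,532.14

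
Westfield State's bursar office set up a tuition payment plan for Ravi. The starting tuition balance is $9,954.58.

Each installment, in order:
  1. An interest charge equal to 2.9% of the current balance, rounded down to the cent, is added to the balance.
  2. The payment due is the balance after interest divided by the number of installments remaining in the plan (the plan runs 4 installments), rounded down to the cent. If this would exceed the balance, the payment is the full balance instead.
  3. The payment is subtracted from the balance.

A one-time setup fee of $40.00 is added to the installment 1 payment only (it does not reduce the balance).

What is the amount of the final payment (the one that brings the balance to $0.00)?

$2,790.13

Installment 1: $9,954.58 +$288.68 interest = $10,243.26; pay $2,560.81 (+ $40.00 fee) → $7,682.45
Installment 2: $7,682.45 +$222.79 interest = $7,905.24; pay $2,635.08 → $5,270.16
Installment 3: $5,270.16 +$152.83 interest = $5,422.99; pay $2,711.49 → $2,711.50
Installment 4: $2,711.50 +$78.63 interest = $2,790.13; pay $2,790.13 → $0.00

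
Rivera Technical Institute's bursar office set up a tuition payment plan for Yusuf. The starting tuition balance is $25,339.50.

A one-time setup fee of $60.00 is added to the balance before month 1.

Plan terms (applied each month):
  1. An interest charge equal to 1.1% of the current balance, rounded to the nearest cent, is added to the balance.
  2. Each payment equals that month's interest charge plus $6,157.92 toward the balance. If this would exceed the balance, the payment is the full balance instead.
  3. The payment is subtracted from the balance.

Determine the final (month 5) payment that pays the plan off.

$776.27

# | Opening | Interest | Payment | End bal
1 | $25,399.50 | $279.39 | $6,437.31 | $19,241.58
2 | $19,241.58 | $211.66 | $6,369.58 | $13,083.66
3 | $13,083.66 | $143.92 | $6,301.84 | $6,925.74
4 | $6,925.74 | $76.18 | $6,234.10 | $767.82
5 | $767.82 | $8.45 | $776.27 | $0.00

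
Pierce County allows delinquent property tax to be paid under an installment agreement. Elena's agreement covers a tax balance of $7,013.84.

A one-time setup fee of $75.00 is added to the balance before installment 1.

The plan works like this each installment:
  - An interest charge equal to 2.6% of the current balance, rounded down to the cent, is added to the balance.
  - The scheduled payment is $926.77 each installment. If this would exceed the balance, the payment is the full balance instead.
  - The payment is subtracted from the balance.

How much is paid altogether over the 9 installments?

Installment 1: $7,088.84 +$184.30 interest = $7,273.14; pay $926.77 → $6,346.37
Installment 2: $6,346.37 +$165.00 interest = $6,511.37; pay $926.77 → $5,584.60
Installment 3: $5,584.60 +$145.19 interest = $5,729.79; pay $926.77 → $4,803.02
Installment 4: $4,803.02 +$124.87 interest = $4,927.89; pay $926.77 → $4,001.12
Installment 5: $4,001.12 +$104.02 interest = $4,105.14; pay $926.77 → $3,178.37
Installment 6: $3,178.37 +$82.63 interest = $3,261.00; pay $926.77 → $2,334.23
Installment 7: $2,334.23 +$60.68 interest = $2,394.91; pay $926.77 → $1,468.14
Installment 8: $1,468.14 +$38.17 interest = $1,506.31; pay $926.77 → $579.54
Installment 9: $579.54 +$15.06 interest = $594.60; pay $594.60 → $0.00
Total paid: $8,008.76

$8,008.76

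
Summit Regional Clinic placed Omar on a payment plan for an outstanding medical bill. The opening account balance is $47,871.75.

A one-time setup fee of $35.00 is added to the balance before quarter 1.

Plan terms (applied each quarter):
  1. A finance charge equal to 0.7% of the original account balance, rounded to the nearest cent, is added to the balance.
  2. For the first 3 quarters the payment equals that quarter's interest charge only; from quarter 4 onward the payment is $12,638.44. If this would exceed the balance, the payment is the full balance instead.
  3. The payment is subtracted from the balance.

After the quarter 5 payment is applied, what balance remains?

$23,300.07

# | Opening | Interest | Payment | End bal
1 | $47,906.75 | $335.10 | $335.10 | $47,906.75
2 | $47,906.75 | $335.10 | $335.10 | $47,906.75
3 | $47,906.75 | $335.10 | $335.10 | $47,906.75
4 | $47,906.75 | $335.10 | $12,638.44 | $35,603.41
5 | $35,603.41 | $335.10 | $12,638.44 | $23,300.07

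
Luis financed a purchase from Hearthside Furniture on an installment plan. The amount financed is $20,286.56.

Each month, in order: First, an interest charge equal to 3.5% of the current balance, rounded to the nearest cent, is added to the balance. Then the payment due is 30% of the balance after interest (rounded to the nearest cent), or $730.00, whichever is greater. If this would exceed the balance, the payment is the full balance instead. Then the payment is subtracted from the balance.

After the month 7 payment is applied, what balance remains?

# | Opening | Interest | Payment | End bal
1 | $20,286.56 | $710.03 | $6,298.98 | $14,697.61
2 | $14,697.61 | $514.42 | $4,563.61 | $10,648.42
3 | $10,648.42 | $372.69 | $3,306.33 | $7,714.78
4 | $7,714.78 | $270.02 | $2,395.44 | $5,589.36
5 | $5,589.36 | $195.63 | $1,735.50 | $4,049.49
6 | $4,049.49 | $141.73 | $1,257.37 | $2,933.85
7 | $2,933.85 | $102.68 | $910.96 | $2,125.57

$2,125.57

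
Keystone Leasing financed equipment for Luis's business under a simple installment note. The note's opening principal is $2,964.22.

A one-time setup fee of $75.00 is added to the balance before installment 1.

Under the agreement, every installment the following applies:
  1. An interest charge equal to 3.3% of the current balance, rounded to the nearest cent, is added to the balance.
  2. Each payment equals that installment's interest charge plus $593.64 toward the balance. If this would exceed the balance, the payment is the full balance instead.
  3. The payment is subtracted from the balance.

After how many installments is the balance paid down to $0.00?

6

# | Opening | Interest | Payment | End bal
1 | $3,039.22 | $100.29 | $693.93 | $2,445.58
2 | $2,445.58 | $80.70 | $674.34 | $1,851.94
3 | $1,851.94 | $61.11 | $654.75 | $1,258.30
4 | $1,258.30 | $41.52 | $635.16 | $664.66
5 | $664.66 | $21.93 | $615.57 | $71.02
6 | $71.02 | $2.34 | $73.36 | $0.00
Balance reaches $0.00 in installment 6.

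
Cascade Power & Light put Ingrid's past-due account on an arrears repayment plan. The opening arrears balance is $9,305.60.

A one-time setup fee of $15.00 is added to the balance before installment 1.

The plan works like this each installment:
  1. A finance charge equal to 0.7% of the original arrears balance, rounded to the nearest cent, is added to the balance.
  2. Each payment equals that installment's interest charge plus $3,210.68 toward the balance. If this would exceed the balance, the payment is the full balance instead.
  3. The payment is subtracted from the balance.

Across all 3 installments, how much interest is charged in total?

$195.42

# | Opening | Interest | Payment | End bal
1 | $9,320.60 | $65.14 | $3,275.82 | $6,109.92
2 | $6,109.92 | $65.14 | $3,275.82 | $2,899.24
3 | $2,899.24 | $65.14 | $2,964.38 | $0.00
Total interest: $65.14 + $65.14 + $65.14 = $195.42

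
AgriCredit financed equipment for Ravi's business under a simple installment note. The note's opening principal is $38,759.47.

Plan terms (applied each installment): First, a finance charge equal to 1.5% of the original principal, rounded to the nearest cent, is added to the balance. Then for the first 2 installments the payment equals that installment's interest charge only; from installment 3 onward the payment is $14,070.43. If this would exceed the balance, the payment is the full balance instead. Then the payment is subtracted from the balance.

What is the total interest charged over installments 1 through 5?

Installment 1: $38,759.47 +$581.39 interest = $39,340.86; pay $581.39 → $38,759.47
Installment 2: $38,759.47 +$581.39 interest = $39,340.86; pay $581.39 → $38,759.47
Installment 3: $38,759.47 +$581.39 interest = $39,340.86; pay $14,070.43 → $25,270.43
Installment 4: $25,270.43 +$581.39 interest = $25,851.82; pay $14,070.43 → $11,781.39
Installment 5: $11,781.39 +$581.39 interest = $12,362.78; pay $12,362.78 → $0.00
Total interest: $581.39 + $581.39 + $581.39 + $581.39 + $581.39 = $2,906.95

$2,906.95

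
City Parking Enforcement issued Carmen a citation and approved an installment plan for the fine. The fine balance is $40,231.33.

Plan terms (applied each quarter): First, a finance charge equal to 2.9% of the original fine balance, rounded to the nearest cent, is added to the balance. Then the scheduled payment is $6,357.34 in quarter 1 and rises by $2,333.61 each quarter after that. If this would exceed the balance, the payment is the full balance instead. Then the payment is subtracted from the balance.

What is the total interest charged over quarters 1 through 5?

$5,833.55

Quarter 1: opening $40,231.33; interest $1,166.71 → $41,398.04; payment $6,357.34; balance $35,040.70
Quarter 2: opening $35,040.70; interest $1,166.71 → $36,207.41; payment $8,690.95; balance $27,516.46
Quarter 3: opening $27,516.46; interest $1,166.71 → $28,683.17; payment $11,024.56; balance $17,658.61
Quarter 4: opening $17,658.61; interest $1,166.71 → $18,825.32; payment $13,358.17; balance $5,467.15
Quarter 5: opening $5,467.15; interest $1,166.71 → $6,633.86; payment $6,633.86; balance $0.00
Total interest: $1,166.71 + $1,166.71 + $1,166.71 + $1,166.71 + $1,166.71 = $5,833.55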